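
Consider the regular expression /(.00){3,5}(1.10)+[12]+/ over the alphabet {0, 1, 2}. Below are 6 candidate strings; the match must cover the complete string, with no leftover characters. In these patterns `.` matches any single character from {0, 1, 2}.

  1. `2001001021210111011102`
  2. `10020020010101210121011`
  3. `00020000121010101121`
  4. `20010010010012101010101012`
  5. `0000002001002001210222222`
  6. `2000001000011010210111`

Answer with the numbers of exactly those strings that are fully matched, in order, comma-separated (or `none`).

2, 4, 5

1 → no match
2 → match
3 → no match
4 → match
5 → match
6 → no match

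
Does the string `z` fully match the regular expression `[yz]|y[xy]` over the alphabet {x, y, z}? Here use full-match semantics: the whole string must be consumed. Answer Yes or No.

Yes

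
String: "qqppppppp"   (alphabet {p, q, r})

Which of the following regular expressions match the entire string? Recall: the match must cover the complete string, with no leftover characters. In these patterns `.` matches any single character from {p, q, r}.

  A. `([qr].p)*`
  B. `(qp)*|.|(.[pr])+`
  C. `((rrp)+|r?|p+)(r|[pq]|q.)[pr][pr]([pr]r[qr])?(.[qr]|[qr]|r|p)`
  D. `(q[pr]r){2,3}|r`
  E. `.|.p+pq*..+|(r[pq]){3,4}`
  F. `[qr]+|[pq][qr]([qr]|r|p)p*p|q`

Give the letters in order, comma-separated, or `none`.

A → no match
B → no match
C → no match
D → no match — must end with "r"
E → no match
F → match

F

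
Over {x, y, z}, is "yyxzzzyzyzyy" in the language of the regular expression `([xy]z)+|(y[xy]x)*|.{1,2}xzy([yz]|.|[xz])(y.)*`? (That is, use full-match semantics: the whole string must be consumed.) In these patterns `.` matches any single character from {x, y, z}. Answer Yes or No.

No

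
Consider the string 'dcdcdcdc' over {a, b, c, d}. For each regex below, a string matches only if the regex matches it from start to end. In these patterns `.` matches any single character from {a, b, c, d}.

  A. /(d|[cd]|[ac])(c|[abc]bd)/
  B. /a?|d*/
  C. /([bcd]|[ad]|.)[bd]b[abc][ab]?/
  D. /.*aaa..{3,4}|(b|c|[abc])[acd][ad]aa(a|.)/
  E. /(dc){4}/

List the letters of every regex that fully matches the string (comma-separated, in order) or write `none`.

A → no match
B → no match
C → no match
D → no match
E → match

E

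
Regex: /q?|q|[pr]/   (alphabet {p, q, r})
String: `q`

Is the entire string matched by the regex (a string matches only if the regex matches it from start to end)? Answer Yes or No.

Yes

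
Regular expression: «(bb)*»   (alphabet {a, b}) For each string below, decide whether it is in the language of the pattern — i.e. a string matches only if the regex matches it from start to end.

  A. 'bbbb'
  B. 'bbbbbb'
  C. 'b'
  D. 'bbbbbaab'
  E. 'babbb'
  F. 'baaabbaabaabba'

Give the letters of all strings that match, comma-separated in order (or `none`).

A → match
B → match
C → no match
D → no match
E → no match
F → no match

A, B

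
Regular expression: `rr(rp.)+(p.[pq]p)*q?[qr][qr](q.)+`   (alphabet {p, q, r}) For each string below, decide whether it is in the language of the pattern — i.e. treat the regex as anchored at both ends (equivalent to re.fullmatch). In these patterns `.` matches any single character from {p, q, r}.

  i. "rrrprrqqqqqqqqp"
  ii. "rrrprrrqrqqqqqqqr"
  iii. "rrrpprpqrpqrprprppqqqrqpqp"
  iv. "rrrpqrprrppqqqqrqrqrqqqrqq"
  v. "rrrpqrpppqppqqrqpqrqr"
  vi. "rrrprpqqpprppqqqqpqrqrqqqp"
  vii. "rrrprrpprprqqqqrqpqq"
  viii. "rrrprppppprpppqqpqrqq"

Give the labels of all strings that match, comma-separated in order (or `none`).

i → match
ii → match
iii → match
iv → match
v → match
vi → match
vii → match
viii → match

i, ii, iii, iv, v, vi, vii, viii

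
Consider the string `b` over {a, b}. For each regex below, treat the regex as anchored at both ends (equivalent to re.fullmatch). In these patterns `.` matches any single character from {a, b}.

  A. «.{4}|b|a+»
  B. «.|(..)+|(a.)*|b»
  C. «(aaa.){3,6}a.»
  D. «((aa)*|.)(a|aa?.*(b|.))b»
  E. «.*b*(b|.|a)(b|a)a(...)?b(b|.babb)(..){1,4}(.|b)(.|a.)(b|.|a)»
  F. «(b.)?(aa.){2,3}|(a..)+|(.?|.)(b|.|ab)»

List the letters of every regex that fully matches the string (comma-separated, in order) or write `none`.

A, B, F

A → match
B → match
C → no match — must start with `aaa`
D → no match
E → no match
F → match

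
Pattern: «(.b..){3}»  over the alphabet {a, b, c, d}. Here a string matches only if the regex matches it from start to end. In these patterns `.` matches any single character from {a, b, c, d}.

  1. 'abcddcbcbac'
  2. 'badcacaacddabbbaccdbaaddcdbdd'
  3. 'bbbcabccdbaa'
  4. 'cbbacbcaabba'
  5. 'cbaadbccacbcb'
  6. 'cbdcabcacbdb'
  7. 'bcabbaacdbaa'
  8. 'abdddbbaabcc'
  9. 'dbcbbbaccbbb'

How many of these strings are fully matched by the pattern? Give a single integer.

5

1 → no match
2 → no match
3 → match
4 → match
5 → no match
6 → match
7 → no match
8 → match
9 → match
Total matched: 5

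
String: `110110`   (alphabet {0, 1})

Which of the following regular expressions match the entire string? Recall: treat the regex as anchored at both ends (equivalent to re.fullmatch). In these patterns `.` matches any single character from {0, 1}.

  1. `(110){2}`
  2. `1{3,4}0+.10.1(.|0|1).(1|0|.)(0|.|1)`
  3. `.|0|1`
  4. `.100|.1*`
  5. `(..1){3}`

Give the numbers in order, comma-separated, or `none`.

1 → match
2 → no match
3 → no match
4 → no match
5 → no match — must end with `1`

1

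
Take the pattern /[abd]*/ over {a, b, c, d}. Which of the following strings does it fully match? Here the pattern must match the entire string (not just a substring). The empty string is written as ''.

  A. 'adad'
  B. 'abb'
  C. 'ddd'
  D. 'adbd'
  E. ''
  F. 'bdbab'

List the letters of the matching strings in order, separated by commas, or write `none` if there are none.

A → match
B → match
C → match
D → match
E → match
F → match

A, B, C, D, E, F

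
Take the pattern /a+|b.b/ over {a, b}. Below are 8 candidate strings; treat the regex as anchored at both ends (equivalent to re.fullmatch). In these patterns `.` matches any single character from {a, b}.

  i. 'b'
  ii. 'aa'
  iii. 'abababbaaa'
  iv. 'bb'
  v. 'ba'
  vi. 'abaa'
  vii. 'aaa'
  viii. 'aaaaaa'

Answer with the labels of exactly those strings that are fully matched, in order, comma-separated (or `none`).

ii, vii, viii

i → no match
ii → match
iii → no match
iv → no match
v → no match
vi → no match
vii → match
viii → match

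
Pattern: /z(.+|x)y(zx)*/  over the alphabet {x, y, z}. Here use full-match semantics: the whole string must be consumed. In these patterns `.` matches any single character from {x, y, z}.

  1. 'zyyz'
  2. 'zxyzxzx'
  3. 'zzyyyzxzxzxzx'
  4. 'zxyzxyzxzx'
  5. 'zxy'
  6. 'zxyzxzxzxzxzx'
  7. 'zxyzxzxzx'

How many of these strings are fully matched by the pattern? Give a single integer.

1. 'zyyz' → no match
2. 'zxyzxzx' → match
3 → match
4. 'zxyzxyzxzx' → match
5. 'zxy' → match
6 → match
7. 'zxyzxzxzx' → match
Total matched: 6

6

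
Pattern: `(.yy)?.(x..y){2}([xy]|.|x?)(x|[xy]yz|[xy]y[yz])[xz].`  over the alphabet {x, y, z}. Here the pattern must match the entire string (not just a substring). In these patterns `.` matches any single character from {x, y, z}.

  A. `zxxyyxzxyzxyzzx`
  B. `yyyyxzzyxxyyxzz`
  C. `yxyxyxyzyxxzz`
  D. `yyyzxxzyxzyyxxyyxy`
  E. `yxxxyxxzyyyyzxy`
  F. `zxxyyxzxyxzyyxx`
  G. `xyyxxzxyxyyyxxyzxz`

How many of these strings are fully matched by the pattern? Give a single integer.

A → match
B → match
C → match
D → match
E → match
F → no match
G → match
Total matched: 6

6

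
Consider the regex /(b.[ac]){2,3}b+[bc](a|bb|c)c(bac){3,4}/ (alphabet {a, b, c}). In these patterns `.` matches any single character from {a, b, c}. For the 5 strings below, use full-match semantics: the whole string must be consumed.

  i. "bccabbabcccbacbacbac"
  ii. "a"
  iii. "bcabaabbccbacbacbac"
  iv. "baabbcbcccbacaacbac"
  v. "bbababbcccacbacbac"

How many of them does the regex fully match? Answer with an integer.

1

i → no match
ii → no match — must start with "b"
iii → match
iv → no match
v → no match
Total matched: 1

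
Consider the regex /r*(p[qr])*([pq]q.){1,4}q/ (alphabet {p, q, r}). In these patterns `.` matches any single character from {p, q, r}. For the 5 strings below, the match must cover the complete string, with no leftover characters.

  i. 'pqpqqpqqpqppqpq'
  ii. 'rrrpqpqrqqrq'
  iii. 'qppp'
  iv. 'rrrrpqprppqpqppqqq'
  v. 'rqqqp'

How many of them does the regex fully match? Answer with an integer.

2

i → match
ii. 'rrrpqpqrqqrq' → match
iii. 'qppp' → no match — must end with 'q'
iv → no match
v. 'rqqqp' → no match — must end with 'q'
Total matched: 2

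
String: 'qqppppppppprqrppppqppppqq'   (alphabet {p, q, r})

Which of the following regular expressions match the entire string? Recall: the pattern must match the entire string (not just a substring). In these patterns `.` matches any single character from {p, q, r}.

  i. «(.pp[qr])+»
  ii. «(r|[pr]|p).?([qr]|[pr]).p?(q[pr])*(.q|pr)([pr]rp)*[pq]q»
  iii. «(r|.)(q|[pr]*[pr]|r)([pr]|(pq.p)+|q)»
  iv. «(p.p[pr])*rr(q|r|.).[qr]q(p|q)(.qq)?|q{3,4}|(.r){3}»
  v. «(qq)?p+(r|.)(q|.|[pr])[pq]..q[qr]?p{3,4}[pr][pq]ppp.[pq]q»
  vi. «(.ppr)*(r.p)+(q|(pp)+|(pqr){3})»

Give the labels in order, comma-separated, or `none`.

v

i → no match
ii → no match
iii → no match
iv → no match
v → match
vi → no match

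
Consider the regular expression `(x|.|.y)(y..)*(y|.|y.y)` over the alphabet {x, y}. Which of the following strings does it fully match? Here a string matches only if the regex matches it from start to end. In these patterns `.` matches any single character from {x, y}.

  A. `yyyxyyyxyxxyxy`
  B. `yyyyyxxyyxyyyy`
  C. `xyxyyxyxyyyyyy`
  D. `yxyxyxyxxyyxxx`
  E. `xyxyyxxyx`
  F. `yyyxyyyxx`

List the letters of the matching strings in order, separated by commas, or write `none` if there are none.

A, B, F

A → match
B → match
C → no match
D → no match
E. `xyxyyxxyx` → no match
F. `yyyxyyyxx` → match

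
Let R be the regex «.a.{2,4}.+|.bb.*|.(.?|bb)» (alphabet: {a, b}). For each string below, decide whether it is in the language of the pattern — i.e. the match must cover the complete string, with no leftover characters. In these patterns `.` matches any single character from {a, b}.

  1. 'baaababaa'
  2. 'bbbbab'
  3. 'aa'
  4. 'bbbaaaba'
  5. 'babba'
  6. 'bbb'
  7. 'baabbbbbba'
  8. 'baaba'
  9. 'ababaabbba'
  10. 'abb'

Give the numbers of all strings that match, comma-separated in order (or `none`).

1 → match
2 → match
3 → match
4 → match
5 → match
6 → match
7 → match
8 → match
9 → no match
10 → match

1, 2, 3, 4, 5, 6, 7, 8, 10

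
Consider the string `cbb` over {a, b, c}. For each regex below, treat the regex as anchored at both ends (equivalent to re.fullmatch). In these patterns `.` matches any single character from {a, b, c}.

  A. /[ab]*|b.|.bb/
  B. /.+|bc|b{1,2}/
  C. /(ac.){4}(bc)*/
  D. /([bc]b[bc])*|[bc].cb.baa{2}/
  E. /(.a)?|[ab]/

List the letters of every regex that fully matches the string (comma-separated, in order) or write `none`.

A → match
B → match
C → no match — must start with `ac`
D → match
E → no match

A, B, D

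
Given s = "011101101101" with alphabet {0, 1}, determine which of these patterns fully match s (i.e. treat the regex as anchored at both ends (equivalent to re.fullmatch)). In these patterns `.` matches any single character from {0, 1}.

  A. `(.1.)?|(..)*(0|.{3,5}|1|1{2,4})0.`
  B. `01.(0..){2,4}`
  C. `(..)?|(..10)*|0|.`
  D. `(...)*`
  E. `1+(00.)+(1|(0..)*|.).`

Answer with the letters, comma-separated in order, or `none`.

A, D

A → match
B → no match
C → no match
D → match
E → no match — must start with "1"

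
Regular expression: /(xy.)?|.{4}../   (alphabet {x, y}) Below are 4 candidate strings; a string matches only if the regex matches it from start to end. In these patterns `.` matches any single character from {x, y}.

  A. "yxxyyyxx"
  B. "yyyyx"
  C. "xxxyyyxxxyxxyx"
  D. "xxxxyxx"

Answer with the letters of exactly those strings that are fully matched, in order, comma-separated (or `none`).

none

A. "yxxyyyxx" → no match
B. "yyyyx" → no match
C → no match
D. "xxxxyxx" → no match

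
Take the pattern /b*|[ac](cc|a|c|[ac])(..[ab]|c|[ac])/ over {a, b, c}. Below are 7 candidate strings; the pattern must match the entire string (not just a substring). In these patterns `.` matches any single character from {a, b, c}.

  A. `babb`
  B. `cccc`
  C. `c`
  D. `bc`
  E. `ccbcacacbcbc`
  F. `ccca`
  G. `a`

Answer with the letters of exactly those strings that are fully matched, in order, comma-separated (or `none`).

A → no match
B → match
C → no match
D → no match
E → no match
F → match
G → no match

B, F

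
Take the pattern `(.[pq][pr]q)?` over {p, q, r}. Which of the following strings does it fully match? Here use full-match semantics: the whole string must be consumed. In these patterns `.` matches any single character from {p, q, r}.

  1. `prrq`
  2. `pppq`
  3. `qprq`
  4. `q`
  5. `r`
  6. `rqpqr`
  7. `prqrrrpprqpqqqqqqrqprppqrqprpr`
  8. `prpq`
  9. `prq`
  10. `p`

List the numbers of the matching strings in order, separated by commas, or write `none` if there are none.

2, 3

1 → no match
2 → match
3 → match
4 → no match
5 → no match
6 → no match
7 → no match
8 → no match
9 → no match
10 → no match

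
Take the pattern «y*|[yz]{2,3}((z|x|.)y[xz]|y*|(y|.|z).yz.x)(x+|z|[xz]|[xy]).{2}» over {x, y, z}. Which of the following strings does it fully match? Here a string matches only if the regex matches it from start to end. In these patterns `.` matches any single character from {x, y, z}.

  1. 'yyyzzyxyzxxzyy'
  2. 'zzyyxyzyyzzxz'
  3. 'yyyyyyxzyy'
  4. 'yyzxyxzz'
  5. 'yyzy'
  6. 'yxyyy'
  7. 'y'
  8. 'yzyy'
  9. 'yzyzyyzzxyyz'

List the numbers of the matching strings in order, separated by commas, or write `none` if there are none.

1 → no match
2 → no match
3 → no match
4 → no match
5 → no match
6 → no match
7 → match
8 → no match
9 → match

7, 9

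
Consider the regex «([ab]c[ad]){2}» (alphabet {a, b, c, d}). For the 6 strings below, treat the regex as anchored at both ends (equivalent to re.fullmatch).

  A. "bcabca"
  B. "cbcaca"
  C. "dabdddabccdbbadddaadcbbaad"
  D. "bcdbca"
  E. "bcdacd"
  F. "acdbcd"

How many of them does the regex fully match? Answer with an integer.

4

A → match
B → no match
C → no match
D → match
E → match
F → match
Total matched: 4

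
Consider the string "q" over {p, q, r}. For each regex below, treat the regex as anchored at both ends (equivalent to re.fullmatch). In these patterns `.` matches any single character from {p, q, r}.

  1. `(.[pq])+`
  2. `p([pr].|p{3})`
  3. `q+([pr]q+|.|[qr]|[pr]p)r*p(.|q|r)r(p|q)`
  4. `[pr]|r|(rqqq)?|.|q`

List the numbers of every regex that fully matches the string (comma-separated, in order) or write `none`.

4

1 → no match
2 → no match — must start with "p"
3 → no match
4 → match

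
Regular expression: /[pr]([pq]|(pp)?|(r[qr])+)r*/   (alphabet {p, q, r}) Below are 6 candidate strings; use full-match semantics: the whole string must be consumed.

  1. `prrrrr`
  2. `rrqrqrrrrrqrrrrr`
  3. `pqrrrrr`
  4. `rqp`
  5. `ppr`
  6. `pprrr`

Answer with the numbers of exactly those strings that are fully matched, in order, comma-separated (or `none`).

1. `prrrrr` → match
2 → match
3. `pqrrrrr` → match
4. `rqp` → no match
5. `ppr` → match
6. `pprrr` → match

1, 2, 3, 5, 6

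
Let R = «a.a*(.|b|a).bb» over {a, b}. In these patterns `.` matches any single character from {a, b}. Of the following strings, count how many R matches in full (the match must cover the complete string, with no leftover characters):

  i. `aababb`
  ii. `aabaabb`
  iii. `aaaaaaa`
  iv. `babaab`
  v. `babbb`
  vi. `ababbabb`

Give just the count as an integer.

1

i → match
ii → no match
iii → no match — must end with `bb`
iv → no match — must start with `a`
v → no match — must start with `a`
vi → no match
Total matched: 1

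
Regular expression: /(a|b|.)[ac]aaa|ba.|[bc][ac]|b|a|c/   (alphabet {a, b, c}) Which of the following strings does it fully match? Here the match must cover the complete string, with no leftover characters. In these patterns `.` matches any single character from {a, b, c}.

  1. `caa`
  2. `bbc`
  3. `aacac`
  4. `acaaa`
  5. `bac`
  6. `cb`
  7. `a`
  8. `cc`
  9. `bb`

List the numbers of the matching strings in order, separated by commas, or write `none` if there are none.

1 → no match
2 → no match
3 → no match
4 → match
5 → match
6 → no match
7 → match
8 → match
9 → no match

4, 5, 7, 8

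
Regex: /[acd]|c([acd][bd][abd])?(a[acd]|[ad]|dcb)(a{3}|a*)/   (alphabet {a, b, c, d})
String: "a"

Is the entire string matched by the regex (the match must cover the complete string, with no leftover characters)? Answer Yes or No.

Yes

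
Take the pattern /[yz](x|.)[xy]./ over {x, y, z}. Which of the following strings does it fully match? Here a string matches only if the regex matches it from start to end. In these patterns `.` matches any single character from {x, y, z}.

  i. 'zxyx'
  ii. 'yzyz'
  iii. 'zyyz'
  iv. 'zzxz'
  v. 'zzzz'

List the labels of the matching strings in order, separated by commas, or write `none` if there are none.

i → match
ii → match
iii → match
iv → match
v → no match

i, ii, iii, iv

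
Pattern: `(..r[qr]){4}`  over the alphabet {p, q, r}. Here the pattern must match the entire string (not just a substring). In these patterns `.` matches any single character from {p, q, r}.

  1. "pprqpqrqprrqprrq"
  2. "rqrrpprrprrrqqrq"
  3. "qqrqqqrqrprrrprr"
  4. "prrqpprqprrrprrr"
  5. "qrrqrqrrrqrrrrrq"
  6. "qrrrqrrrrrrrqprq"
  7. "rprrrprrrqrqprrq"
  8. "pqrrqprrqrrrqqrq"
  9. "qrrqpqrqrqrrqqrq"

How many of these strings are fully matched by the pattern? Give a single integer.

1 → match
2 → match
3 → match
4 → match
5 → match
6 → match
7 → match
8 → match
9 → match
Total matched: 9

9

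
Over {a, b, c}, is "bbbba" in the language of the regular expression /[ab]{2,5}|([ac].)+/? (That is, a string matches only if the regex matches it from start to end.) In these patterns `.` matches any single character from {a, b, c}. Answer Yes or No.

Yes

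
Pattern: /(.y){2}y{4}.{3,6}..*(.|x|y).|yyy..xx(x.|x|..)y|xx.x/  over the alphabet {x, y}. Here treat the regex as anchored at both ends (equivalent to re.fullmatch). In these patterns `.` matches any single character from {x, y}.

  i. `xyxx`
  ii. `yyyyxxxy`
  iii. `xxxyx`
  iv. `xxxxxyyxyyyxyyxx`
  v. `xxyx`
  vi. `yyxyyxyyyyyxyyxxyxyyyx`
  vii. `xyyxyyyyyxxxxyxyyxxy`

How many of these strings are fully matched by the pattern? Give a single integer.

1

i → no match
ii → no match
iii → no match
iv → no match
v → match
vi → no match
vii → no match
Total matched: 1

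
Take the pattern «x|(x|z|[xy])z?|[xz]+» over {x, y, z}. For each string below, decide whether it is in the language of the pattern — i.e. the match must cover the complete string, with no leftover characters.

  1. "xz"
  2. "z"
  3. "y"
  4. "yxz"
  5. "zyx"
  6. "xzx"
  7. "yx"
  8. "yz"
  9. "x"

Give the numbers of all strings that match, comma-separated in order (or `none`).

1 → match
2 → match
3 → match
4 → no match
5 → no match
6 → match
7 → no match
8 → match
9 → match

1, 2, 3, 6, 8, 9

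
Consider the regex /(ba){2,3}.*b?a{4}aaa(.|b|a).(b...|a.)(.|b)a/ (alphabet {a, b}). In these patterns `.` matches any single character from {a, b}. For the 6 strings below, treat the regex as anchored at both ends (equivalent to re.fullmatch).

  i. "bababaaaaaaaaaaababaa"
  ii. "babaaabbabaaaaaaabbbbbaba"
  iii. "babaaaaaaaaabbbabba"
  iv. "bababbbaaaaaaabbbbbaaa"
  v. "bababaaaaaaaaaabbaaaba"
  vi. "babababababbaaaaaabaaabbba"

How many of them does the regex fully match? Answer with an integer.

i → match
ii → match
iii → match
iv → match
v → match
vi → no match
Total matched: 5

5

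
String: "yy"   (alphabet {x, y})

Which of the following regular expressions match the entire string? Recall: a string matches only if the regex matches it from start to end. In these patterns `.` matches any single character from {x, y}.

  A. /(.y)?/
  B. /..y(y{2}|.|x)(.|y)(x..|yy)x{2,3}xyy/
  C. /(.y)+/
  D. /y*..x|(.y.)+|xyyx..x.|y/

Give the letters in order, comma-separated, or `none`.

A → match
B → no match — must end with "xxyy"
C → match
D → no match

A, C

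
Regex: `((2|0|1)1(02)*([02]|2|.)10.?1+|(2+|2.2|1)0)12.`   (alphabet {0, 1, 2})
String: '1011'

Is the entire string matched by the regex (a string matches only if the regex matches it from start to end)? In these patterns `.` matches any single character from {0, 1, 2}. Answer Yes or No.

No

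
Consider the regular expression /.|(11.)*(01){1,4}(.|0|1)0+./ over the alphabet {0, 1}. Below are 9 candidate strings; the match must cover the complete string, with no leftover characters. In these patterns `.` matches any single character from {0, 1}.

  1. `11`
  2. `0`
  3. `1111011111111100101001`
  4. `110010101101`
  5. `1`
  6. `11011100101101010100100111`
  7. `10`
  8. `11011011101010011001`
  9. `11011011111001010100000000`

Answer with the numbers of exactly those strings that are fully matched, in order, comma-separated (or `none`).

1. `11` → no match
2. `0` → match
3 → no match
4. `110010101101` → match
5. `1` → match
6 → no match
7. `10` → no match
8 → no match
9 → match

2, 4, 5, 9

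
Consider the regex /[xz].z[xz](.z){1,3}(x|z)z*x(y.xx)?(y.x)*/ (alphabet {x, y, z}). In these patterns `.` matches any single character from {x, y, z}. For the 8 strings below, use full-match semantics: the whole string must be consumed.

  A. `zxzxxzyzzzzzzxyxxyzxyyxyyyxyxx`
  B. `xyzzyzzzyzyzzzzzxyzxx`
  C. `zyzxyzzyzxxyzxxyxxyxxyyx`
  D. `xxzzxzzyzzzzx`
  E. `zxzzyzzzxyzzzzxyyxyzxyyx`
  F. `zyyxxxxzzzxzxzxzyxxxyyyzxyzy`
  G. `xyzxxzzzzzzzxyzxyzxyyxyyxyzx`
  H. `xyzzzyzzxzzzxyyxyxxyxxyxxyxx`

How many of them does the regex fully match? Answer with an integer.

1

A → no match
B → no match
C → no match
D → no match
E → no match
F → no match
G → match
H → no match
Total matched: 1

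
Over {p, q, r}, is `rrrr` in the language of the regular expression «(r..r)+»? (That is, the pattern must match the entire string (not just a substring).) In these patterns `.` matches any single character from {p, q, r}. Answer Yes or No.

Yes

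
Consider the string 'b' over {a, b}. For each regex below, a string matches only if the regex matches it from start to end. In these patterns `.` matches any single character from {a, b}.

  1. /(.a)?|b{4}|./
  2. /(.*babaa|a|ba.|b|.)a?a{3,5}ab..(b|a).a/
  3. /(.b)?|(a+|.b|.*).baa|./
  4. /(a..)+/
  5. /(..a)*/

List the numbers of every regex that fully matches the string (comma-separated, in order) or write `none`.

1 → match
2 → no match — must end with 'a'
3 → match
4 → no match — must start with 'a'
5 → no match

1, 3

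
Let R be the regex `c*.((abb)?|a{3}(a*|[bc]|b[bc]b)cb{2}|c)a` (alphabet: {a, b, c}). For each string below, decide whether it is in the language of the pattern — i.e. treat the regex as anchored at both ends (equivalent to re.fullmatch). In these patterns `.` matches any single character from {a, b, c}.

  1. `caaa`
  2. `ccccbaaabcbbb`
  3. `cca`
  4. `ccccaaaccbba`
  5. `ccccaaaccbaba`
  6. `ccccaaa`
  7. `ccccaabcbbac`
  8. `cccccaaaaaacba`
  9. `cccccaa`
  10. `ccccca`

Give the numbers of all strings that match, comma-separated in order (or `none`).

1 → no match
2 → no match — must end with `a`
3 → match
4 → match
5 → no match
6 → no match
7 → no match — must end with `a`
8 → no match
9 → match
10 → match

3, 4, 9, 10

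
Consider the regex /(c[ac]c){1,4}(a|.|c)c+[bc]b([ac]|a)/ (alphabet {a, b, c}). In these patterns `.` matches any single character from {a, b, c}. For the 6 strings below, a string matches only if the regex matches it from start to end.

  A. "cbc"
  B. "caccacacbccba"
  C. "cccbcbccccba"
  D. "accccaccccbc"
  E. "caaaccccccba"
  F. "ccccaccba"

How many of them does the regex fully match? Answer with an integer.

A → no match
B → no match
C → no match
D → no match — must start with "c"
E → no match
F → no match
Total matched: 0

0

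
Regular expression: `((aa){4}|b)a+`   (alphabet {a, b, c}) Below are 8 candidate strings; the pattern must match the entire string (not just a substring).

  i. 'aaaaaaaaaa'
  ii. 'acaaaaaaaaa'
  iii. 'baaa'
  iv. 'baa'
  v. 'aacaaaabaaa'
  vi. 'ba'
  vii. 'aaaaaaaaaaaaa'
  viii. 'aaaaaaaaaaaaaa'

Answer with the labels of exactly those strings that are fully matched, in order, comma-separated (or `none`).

i → match
ii → no match
iii → match
iv → match
v → no match
vi → match
vii → match
viii → match

i, iii, iv, vi, vii, viii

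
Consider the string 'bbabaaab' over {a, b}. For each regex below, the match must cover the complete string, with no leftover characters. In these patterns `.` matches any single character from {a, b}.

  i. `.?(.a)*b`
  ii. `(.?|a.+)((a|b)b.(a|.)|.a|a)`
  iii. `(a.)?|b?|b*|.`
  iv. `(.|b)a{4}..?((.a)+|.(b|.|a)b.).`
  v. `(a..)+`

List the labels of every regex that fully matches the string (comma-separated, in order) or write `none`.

i → match
ii → no match
iii → no match
iv → no match
v → no match — must start with 'a'

i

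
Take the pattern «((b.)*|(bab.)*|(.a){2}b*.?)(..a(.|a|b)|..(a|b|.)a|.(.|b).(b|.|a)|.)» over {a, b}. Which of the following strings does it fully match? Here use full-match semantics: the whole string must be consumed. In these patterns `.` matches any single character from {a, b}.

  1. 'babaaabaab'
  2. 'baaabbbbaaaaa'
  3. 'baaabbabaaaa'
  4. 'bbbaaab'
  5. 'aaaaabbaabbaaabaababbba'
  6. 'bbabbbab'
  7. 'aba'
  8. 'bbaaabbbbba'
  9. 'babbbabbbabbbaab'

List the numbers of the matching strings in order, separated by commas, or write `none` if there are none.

1 → no match
2 → match
3 → no match
4 → no match
5 → no match
6 → no match
7 → no match
8 → no match
9 → match

2, 9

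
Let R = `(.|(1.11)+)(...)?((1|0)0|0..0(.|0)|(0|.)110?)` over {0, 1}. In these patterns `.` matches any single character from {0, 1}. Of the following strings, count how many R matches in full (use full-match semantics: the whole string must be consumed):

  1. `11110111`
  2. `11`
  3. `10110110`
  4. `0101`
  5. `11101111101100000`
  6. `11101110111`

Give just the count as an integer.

1

1 → no match
2 → no match
3 → match
4 → no match
5 → no match
6 → no match
Total matched: 1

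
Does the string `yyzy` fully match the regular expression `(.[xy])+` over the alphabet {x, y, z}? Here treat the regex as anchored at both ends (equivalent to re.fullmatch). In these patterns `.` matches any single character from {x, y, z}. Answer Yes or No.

Yes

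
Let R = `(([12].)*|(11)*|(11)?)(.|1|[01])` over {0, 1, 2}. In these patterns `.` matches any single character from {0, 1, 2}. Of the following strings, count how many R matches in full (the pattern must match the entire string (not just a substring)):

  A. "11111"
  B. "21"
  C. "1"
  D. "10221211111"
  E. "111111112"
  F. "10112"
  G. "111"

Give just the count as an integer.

A → match
B → no match
C → match
D → match
E → match
F → match
G → match
Total matched: 6

6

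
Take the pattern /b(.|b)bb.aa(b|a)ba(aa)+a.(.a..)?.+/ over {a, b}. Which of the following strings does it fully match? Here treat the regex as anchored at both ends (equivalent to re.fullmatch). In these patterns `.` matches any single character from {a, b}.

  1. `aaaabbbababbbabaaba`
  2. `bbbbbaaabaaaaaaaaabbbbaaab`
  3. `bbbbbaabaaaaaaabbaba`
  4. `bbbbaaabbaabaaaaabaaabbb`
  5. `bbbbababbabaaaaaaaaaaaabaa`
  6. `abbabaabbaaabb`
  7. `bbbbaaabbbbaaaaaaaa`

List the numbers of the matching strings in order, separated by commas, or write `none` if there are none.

1 → no match — must start with `b`
2 → match
3 → no match
4 → no match
5 → no match
6 → no match — must start with `b`
7 → no match

2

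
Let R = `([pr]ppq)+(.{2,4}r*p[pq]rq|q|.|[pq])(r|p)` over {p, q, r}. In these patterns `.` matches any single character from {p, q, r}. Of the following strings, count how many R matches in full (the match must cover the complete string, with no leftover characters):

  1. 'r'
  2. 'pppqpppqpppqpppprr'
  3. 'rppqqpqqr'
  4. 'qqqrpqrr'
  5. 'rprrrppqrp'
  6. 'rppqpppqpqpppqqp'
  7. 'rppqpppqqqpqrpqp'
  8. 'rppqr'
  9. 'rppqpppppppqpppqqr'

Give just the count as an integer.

1. 'r' → no match
2 → no match
3. 'rppqqpqqr' → no match
4. 'qqqrpqrr' → no match
5. 'rprrrppqrp' → no match
6 → no match
7 → no match
8. 'rppqr' → no match
9 → no match
Total matched: 0

0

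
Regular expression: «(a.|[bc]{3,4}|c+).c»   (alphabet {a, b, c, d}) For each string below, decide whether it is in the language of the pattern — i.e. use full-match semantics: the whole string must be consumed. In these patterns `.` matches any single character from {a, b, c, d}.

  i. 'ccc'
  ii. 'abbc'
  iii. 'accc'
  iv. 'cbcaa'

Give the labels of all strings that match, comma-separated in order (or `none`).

i → match
ii → match
iii → match
iv → no match — must end with 'c'

i, ii, iii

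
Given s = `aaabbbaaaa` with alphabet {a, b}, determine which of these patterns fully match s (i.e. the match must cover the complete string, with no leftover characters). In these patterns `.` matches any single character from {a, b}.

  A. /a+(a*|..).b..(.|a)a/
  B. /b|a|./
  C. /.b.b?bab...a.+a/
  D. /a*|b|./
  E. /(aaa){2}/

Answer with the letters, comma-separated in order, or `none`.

A → match
B → no match
C → no match
D → no match
E → no match

A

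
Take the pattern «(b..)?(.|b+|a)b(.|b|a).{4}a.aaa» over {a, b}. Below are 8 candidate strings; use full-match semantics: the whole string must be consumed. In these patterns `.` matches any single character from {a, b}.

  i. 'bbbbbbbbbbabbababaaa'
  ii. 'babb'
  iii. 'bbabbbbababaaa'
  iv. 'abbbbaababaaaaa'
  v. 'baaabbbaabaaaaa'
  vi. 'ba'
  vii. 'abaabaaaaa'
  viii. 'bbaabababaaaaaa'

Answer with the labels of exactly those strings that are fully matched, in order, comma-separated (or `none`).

i, v, viii

i → match
ii → no match — must end with 'aaa'
iii → no match
iv → no match
v → match
vi → no match — must end with 'aaa'
vii → no match
viii → match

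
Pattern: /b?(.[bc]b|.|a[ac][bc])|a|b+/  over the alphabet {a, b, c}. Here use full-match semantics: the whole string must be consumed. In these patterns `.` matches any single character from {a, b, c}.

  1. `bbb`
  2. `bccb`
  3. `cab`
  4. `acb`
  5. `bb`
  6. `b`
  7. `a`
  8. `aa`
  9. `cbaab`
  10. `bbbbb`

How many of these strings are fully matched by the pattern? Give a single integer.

7

1 → match
2 → match
3 → no match
4 → match
5 → match
6 → match
7 → match
8 → no match
9 → no match
10 → match
Total matched: 7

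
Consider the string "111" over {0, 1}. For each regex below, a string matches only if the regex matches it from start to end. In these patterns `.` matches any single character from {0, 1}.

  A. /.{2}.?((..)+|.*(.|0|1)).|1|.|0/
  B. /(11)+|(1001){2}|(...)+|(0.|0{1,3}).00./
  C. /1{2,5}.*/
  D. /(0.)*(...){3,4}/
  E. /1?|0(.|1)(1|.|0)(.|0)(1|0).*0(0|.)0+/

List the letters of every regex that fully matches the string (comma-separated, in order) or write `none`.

B, C

A → no match
B → match
C → match
D → no match
E → no match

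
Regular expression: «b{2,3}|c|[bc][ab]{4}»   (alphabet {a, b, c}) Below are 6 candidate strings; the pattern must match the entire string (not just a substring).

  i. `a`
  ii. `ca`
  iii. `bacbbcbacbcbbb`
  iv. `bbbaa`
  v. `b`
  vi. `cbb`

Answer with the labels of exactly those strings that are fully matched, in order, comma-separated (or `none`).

iv

i → no match
ii → no match
iii → no match
iv → match
v → no match
vi → no match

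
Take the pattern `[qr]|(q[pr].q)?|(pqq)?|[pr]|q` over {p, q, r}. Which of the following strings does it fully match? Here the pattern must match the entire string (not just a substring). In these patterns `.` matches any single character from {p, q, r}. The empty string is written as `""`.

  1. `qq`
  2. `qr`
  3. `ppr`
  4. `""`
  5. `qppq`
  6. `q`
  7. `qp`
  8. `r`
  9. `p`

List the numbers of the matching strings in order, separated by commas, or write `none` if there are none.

1 → no match
2 → no match
3 → no match
4 → match
5 → match
6 → match
7 → no match
8 → match
9 → match

4, 5, 6, 8, 9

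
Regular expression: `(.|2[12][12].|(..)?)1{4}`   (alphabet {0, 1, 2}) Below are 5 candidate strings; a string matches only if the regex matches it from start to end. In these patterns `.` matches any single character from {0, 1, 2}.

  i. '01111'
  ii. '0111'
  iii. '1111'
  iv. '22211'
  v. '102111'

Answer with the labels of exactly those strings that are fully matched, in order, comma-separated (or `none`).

i, iii

i → match
ii → no match
iii → match
iv → no match
v → no match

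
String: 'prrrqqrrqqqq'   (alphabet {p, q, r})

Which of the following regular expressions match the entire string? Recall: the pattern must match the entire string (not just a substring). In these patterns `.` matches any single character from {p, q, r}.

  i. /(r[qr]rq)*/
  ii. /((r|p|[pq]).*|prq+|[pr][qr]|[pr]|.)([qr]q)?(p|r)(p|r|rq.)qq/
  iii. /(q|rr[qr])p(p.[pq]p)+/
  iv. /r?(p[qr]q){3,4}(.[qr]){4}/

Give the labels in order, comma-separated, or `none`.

i → no match
ii → match
iii → no match — must end with 'p'
iv → no match

ii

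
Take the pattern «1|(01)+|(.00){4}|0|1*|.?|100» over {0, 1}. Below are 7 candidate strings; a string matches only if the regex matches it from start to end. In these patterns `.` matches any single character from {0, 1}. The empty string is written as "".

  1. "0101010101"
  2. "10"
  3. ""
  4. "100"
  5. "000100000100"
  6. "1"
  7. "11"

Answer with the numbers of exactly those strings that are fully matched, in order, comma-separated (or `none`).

1 → match
2 → no match
3 → match
4 → match
5 → match
6 → match
7 → match

1, 3, 4, 5, 6, 7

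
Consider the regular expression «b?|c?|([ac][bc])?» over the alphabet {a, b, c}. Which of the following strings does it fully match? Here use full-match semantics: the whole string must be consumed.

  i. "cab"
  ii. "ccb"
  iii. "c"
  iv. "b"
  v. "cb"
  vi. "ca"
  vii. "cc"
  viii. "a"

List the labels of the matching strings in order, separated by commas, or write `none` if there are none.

iii, iv, v, vii

i → no match
ii → no match
iii → match
iv → match
v → match
vi → no match
vii → match
viii → no match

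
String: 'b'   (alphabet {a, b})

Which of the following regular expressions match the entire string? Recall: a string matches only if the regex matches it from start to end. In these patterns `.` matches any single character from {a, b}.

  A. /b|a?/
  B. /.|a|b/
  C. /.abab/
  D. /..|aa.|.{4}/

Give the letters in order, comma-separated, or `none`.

A, B

A → match
B → match
C → no match — must end with 'abab'
D → no match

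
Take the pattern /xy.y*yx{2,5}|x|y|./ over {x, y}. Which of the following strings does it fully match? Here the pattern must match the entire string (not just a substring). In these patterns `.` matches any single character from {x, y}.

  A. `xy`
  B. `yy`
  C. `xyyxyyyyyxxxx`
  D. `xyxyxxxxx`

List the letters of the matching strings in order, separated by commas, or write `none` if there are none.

D

A → no match
B → no match
C → no match
D → match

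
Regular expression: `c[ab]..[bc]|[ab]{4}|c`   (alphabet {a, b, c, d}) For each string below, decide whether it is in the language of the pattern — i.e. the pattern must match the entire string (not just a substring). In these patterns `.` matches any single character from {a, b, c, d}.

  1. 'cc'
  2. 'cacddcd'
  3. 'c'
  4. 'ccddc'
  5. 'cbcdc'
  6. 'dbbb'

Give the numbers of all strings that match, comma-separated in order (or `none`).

3, 5

1 → no match
2 → no match
3 → match
4 → no match
5 → match
6 → no match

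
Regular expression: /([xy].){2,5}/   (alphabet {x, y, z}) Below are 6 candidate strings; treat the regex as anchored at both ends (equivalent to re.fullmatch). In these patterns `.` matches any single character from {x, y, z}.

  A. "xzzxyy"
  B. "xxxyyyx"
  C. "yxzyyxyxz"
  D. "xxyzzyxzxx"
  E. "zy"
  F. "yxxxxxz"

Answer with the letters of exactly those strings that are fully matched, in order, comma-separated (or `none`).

none

A → no match
B → no match
C → no match
D → no match
E → no match
F → no match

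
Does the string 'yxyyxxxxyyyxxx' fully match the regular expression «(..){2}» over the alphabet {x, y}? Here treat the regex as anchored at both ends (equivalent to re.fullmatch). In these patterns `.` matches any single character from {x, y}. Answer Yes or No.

No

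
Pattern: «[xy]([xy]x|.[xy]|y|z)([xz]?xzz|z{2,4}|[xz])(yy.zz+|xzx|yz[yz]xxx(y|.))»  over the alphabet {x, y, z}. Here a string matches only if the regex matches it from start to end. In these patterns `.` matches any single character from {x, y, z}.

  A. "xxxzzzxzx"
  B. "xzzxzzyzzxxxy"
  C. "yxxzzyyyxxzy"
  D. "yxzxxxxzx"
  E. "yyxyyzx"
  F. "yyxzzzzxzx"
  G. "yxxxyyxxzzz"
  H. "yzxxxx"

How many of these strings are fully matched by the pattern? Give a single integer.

3

A → match
B → match
C → no match
D → no match
E → no match
F → match
G → no match
H → no match
Total matched: 3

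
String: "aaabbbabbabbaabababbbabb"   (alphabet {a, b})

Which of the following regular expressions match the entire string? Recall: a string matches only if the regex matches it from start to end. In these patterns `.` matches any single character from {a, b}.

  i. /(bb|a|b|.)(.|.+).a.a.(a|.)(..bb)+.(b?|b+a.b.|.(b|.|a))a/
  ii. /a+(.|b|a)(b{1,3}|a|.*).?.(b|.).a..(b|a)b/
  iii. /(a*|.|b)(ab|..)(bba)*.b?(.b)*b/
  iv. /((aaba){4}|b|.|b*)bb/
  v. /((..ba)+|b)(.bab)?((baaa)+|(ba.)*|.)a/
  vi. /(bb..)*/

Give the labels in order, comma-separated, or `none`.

iii

i → no match — must end with "a"
ii → no match
iii → match
iv → no match
v → no match — must end with "a"
vi → no match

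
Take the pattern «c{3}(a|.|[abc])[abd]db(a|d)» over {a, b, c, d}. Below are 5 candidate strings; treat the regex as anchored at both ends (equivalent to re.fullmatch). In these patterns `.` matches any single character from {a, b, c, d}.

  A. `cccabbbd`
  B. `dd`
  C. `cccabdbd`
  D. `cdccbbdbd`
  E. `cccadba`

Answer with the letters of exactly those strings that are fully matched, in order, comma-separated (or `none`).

A. `cccabbbd` → no match
B. `dd` → no match — must start with `c`
C. `cccabdbd` → match
D. `cdccbbdbd` → no match
E. `cccadba` → no match

C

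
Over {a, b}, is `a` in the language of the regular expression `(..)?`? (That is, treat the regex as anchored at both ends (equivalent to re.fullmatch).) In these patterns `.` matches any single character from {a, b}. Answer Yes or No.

No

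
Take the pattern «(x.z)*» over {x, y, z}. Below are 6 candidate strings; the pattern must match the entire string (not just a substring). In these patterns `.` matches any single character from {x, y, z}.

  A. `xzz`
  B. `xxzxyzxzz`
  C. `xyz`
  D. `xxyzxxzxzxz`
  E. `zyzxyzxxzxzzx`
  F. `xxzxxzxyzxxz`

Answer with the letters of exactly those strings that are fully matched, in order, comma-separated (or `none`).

A, B, C, F

A → match
B → match
C → match
D → no match
E → no match
F → match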